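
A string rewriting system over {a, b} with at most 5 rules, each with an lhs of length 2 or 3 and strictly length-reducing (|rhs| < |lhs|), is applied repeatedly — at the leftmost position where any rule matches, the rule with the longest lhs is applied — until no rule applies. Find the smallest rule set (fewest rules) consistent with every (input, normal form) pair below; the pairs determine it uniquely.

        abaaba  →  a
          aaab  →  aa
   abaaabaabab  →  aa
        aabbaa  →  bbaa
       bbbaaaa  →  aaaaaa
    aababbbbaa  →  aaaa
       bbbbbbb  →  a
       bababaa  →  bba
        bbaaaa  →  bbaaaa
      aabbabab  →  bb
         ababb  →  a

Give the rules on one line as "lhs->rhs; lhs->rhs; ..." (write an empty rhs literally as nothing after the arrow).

  | abaaba => bbaba => bbbb => aab => a
  | aaab => aa
  | abaaabaabab => bbaabaabab => bbabbabab => bbbbabab => aababab => abbbab => bbbab => aaab => aa
  | aabbaa => abbaa => bbaa

ab->; aba->bb; abb->bb; bbb->aa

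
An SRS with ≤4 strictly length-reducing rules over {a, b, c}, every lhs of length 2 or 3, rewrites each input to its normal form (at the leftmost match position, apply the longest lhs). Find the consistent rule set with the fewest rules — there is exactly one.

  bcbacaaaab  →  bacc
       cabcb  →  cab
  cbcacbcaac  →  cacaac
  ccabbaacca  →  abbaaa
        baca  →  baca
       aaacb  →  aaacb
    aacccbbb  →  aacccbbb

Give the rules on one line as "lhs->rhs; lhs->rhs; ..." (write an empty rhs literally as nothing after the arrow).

aab->bc; bc->; cca->a

  | bcbacaaaab => bacaaaab => bacaabc => bacbcc => bacc
  | cabcb => cab
  | cbcacbcaac => cacbcaac => cacaac
  | ccabbaacca => abbaacca => abbaaa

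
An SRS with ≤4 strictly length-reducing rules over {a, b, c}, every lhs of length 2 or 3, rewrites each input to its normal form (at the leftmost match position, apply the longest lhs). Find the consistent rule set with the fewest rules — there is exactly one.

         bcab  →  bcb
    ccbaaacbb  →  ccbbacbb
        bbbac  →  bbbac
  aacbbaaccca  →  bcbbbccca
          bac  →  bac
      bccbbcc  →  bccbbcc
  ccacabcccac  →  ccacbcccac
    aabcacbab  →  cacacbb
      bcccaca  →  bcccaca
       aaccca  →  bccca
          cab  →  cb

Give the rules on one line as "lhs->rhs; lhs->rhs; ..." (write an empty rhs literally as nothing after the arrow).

  | bcab => bcb
  | ccbaaacbb => ccbbacbb
  | bbbac
  | aacbbaaccca => bcbbaaccca => bcbbbccca

aa->b; aab->ca; ab->b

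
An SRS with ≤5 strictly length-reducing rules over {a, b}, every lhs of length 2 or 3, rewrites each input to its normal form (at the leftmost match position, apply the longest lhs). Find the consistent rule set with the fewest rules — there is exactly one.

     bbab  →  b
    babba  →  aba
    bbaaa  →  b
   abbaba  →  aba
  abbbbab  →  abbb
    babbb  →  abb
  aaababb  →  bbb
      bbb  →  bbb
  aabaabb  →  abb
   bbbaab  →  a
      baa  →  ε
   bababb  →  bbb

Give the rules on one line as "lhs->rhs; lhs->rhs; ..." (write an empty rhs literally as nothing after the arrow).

  | bbab => b
  | babba => aba
  | bbaaa => aa => b
  | abbaba => aba

aa->b; baa->; bab->a; bba->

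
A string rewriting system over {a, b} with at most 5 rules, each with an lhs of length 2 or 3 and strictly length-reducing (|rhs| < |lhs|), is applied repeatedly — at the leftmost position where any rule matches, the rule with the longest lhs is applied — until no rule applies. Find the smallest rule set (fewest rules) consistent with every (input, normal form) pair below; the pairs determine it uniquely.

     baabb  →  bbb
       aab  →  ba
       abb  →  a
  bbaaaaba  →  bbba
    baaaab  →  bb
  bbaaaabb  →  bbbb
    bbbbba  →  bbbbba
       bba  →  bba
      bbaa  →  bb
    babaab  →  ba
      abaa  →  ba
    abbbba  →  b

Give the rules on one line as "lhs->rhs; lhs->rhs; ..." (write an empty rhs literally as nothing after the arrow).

aa->b; aab->ba; ab->a; baa->b

  | baabb => bbb
  | aab => ba
  | abb => ab => a
  | bbaaaaba => bbaaba => bbba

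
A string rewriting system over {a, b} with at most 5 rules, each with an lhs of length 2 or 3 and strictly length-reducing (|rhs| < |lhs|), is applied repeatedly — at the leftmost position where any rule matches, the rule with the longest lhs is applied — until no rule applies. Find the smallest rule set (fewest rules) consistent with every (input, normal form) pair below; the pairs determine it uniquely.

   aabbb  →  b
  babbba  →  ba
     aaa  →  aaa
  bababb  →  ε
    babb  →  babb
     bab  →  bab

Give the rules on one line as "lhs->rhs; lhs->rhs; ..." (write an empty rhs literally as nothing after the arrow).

  | aabbb => bbbb => b
  | babbba => baa => ba
  | aaa
  | bababb => bbb => ε

aab->bb; aba->; baa->ba; bbb->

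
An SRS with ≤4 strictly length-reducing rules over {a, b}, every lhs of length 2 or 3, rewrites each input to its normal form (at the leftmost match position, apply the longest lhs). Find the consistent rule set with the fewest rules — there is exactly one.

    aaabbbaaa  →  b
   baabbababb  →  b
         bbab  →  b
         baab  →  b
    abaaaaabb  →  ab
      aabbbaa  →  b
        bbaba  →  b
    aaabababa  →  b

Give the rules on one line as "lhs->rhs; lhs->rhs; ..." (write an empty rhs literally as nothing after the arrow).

  | aaabbbaaa => babbbaaa => bbbbaaa => bbbaaa => bbaaa => baaa => baa => ba => b
  | baabbababb => babbababb => bbbababb => bbababb => bababb => bbabb => babb => bbb => bb => b
  | bbab => bab => bb => b
  | baab => bab => bb => b

aa->b; ba->b; bb->b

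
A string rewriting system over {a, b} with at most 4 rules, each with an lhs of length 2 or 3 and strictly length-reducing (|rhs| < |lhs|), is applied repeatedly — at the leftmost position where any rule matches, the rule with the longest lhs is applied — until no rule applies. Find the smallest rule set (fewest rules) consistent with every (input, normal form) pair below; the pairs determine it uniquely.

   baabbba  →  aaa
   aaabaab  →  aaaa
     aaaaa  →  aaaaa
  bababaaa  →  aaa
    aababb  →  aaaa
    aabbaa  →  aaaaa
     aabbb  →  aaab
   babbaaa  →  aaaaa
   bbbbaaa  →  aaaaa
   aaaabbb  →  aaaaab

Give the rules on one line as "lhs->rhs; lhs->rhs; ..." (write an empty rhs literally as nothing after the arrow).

ba->a; baa->b; bb->a

  | baabbba => bbbba => abba => aaa
  | aaabaab => aaabb => aaaa
  | aaaaa
  | bababaaa => ababaaa => aabaaa => aaba => aaa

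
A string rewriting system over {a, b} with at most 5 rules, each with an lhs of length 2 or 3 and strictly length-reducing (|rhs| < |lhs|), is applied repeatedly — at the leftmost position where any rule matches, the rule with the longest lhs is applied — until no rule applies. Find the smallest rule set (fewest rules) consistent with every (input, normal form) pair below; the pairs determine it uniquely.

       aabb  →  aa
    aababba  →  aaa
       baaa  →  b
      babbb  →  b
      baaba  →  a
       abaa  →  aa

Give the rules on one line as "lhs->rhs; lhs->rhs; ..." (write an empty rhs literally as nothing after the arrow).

  | aabb => aa
  | aababba => aabba => aaa
  | baaa => baa => ba => b
  | babbb => bbbb => b

aba->a; ba->b; bb->; bbb->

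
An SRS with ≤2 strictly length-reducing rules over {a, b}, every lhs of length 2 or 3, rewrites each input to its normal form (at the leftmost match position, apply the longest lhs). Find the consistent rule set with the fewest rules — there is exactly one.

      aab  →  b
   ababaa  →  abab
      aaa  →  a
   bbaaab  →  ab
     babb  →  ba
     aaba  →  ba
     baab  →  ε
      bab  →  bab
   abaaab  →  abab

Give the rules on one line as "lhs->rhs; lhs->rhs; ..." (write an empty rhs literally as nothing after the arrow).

aa->; bb->

  | aab => b
  | ababaa => abab
  | aaa => a
  | bbaaab => aaab => ab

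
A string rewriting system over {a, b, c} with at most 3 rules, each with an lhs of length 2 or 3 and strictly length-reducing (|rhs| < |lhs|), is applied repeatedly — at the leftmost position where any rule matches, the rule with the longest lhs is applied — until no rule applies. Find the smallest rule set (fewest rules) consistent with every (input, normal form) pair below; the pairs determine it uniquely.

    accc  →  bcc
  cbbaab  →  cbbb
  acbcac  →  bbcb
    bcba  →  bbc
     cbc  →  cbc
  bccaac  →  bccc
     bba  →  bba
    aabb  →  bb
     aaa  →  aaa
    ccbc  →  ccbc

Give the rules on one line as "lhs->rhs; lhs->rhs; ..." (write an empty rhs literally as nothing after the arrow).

ab->c; ac->b; cba->bc

  | accc => bcc
  | cbbaab => cbbac => cbbb
  | acbcac => bbcac => bbcb
  | bcba => bbc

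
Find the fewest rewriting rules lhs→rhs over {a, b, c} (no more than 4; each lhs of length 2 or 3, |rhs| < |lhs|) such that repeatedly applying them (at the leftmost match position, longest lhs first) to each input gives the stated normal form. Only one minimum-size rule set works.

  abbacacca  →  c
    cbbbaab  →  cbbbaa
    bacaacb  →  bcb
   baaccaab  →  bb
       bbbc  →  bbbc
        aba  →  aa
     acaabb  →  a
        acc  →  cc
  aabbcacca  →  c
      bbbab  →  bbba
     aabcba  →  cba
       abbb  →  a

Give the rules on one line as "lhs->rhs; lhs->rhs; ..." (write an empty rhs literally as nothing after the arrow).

ab->a; ac->c; ca->

  | abbacacca => abacacca => aacacca => acacca => cacca => cca => c
  | cbbbaab => cbbbaa
  | bacaacb => bcaacb => bacb => bcb
  | baaccaab => baccaab => bccaab => bcab => bb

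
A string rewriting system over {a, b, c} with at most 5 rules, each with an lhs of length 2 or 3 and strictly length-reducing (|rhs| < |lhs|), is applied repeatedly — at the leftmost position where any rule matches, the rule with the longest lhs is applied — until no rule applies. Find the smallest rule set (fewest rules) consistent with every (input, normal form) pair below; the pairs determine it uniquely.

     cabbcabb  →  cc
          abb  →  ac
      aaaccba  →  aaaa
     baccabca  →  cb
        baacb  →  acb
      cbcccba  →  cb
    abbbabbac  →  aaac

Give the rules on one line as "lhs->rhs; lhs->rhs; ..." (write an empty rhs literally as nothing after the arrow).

  | cabbcabb => bbcabb => ccabb => cbb => cc
  | abb => ac
  | aaaccba => aaacaa => aaaa
  | baccabca => ccabca => cbca => cb

ba->; bb->c; ca->; cba->aa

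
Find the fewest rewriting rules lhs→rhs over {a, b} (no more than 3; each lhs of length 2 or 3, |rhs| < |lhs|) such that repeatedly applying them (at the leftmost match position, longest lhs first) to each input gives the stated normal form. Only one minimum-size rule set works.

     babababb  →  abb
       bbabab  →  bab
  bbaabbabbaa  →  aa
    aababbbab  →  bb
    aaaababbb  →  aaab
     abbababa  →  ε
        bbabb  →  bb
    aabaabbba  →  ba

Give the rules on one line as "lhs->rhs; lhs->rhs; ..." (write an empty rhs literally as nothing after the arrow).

  | babababb => bbbabb => abb
  | bbabab => bab
  | bbaabbabbaa => abbabbaa => abbaa => aa
  | aababbbab => abbbbab => abab => bb

aba->b; bba->; bbb->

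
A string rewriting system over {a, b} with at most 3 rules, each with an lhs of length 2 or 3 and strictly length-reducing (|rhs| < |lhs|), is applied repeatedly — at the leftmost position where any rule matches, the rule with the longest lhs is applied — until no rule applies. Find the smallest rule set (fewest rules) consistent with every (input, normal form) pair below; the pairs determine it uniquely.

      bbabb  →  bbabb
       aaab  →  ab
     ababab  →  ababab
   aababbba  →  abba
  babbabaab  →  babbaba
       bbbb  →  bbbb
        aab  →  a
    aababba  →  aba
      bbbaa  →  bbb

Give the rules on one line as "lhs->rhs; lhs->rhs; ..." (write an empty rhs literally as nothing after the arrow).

  | bbabb
  | aaab => ab
  | ababab
  | aababbba => aabbba => abba

aa->; aab->a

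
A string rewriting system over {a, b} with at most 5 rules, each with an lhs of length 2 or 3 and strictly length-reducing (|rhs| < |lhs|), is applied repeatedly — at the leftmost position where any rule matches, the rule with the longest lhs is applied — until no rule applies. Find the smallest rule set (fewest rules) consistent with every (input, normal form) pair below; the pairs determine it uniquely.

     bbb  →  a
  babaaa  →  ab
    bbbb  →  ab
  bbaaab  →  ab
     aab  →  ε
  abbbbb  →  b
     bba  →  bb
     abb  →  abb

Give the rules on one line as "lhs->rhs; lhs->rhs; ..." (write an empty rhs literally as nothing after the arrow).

  | bbb => a
  | babaaa => abaaa => abaa => aba => ab
  | bbbb => ab
  | bbaaab => bbaab => bbab => bab => ab

aab->; ba->b; bab->ab; bbb->a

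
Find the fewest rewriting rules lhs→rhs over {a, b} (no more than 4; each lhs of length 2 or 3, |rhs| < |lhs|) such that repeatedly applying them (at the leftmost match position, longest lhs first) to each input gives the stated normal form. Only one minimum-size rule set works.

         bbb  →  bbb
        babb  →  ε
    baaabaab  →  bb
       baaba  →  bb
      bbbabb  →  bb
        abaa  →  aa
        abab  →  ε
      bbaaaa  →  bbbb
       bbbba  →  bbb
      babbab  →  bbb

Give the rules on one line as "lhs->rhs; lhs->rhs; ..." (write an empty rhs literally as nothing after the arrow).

  | bbb
  | babb => bab => ba => ε
  | baaabaab => bbabaab => bbaaab => bbbab => bbba => bb
  | baaba => bbba => bb

ab->; ba->; baa->bb; bab->ba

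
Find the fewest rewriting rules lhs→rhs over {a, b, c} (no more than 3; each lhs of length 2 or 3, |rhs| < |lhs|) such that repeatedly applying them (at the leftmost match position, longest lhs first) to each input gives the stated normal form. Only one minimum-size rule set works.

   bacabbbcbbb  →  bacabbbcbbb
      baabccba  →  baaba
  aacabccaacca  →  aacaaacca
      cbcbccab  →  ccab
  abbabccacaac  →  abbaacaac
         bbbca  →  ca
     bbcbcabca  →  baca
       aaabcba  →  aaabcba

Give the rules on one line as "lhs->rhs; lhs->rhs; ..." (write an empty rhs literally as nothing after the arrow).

bca->ca; bcc->

  | bacabbbcbbb
  | baabccba => baaba
  | aacabccaacca => aacaaacca
  | cbcbccab => cbcab => ccab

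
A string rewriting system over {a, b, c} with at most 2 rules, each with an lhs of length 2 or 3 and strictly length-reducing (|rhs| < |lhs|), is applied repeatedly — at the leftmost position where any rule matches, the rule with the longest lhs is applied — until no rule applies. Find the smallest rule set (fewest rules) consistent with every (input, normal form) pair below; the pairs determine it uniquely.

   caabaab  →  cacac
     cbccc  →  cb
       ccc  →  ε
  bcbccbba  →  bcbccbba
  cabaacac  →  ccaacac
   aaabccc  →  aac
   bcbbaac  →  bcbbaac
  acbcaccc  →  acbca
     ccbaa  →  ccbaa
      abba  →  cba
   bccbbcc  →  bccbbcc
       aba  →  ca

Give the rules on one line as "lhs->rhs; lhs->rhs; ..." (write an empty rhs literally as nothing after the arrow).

ab->c; ccc->

  | caabaab => cacaab => cacac
  | cbccc => cb
  | ccc => ε
  | bcbccbba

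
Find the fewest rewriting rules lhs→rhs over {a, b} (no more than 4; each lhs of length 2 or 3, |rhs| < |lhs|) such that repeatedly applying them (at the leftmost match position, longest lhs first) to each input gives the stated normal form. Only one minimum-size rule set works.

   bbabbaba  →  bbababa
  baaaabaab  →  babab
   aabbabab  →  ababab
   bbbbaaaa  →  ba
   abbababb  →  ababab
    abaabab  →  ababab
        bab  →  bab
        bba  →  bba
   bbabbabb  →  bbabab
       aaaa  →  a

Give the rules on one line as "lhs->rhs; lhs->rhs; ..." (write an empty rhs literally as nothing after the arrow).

  | bbabbaba => bbababa
  | baaaabaab => baaabaab => baabaab => babaab => babab
  | aabbabab => abbabab => ababab
  | bbbbaaaa => baaaa => baaa => baa => ba

aa->a; abb->ab; bbb->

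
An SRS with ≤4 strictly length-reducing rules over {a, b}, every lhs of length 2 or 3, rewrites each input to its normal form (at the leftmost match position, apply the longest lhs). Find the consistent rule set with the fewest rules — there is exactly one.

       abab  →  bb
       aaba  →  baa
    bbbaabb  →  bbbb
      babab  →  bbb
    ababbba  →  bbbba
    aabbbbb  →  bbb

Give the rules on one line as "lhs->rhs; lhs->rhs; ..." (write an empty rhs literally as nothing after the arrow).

aab->ba; ab->; aba->b; abb->

  | abab => bb
  | aaba => baa
  | bbbaabb => bbbbab => bbbb
  | babab => bbb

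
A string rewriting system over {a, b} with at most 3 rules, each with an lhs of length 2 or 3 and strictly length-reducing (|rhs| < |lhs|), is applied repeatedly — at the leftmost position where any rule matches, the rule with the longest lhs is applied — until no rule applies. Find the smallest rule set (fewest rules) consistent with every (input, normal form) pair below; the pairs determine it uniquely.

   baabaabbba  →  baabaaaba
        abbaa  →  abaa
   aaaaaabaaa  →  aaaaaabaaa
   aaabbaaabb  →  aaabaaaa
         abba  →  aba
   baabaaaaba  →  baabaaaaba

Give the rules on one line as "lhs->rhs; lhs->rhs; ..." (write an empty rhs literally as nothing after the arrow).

  | baabaabbba => baabaaaba
  | abbaa => abaa
  | aaaaaabaaa
  | aaabbaaabb => aaabaaabb => aaabaaaa

bb->a; bba->ba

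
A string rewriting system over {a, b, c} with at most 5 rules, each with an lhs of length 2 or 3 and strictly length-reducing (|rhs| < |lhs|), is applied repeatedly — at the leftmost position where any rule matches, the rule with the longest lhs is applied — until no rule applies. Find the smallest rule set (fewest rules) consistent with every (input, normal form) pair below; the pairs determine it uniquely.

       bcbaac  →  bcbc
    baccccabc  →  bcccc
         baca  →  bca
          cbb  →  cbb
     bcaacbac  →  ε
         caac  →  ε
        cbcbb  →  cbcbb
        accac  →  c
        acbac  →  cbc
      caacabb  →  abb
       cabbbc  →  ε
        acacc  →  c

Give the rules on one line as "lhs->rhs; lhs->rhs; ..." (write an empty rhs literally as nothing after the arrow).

ac->c; bbc->; cab->; cac->

  | bcbaac => bcbac => bcbc
  | baccccabc => bccccabc => bcccc
  | baca => bca
  | cbb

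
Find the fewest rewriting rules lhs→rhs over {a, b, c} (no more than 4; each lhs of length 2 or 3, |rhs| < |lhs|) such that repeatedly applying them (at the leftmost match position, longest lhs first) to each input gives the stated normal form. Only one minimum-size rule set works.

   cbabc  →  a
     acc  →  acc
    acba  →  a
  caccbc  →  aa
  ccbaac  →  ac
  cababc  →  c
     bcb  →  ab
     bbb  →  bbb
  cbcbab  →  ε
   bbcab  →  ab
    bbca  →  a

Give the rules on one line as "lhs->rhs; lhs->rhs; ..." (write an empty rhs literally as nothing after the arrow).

acb->; ba->c; bc->a; ca->a

  | cbabc => ccbc => cca => ca => a
  | acc
  | acba => a
  | caccbc => accbc => acca => aca => aa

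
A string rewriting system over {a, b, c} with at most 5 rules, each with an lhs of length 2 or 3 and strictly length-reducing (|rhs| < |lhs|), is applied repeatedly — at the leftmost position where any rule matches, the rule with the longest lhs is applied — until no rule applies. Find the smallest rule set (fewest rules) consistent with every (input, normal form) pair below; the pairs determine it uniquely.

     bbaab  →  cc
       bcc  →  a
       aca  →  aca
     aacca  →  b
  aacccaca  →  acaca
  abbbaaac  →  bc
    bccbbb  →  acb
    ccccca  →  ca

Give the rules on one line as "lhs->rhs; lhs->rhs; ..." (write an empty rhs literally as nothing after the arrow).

aa->b; bb->c; bcc->a; cca->a

  | bbaab => caab => cbb => cc
  | bcc => a
  | aca
  | aacca => bcca => aa => b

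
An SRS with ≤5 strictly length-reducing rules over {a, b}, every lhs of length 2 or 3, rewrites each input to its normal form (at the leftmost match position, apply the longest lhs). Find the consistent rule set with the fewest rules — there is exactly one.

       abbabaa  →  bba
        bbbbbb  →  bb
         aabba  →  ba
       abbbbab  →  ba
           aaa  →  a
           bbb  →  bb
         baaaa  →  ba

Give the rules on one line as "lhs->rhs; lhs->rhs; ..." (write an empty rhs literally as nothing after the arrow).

  | abbabaa => ababaa => babaa => bbaa => bba
  | bbbbbb => bbbbb => bbbb => bbb => bb
  | aabba => abba => aba => ba
  | abbbbab => abbbab => abbab => abab => bab => ba

aa->a; ab->a; aba->ba; bbb->bb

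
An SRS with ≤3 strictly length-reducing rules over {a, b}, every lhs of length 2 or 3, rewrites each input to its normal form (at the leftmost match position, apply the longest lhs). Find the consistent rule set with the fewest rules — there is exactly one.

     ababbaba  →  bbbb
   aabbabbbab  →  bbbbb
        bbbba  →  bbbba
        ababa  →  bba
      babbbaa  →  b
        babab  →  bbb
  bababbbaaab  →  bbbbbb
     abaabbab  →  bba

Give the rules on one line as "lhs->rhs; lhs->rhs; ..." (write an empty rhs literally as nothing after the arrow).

aa->b; aaa->; ab->a

  | ababbaba => aabbaba => bbbaba => bbbaa => bbbb
  | aabbabbbab => bbbabbbab => bbbabbab => bbbabab => bbbaab => bbbbb
  | bbbba
  | ababa => aaba => bba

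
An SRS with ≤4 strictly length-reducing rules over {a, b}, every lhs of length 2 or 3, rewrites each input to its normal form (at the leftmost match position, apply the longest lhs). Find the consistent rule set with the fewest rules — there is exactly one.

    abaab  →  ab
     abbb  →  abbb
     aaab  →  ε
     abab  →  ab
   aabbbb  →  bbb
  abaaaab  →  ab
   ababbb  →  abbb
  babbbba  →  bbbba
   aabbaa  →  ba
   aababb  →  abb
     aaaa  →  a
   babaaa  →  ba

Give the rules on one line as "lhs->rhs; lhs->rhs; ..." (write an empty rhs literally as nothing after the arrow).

  | abaab => ab
  | abbb
  | aaab => aab => ε
  | abab => ab

aa->a; aab->; bab->b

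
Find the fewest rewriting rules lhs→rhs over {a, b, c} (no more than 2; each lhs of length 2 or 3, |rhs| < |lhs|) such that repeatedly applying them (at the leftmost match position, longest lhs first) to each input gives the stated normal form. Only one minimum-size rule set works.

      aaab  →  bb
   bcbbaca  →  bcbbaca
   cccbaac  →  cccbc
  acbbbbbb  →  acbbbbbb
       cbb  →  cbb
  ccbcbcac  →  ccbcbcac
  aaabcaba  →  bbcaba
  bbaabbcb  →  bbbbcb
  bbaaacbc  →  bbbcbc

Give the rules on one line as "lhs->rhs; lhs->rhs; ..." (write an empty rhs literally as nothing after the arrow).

aa->; aaa->b

  | aaab => bb
  | bcbbaca
  | cccbaac => cccbc
  | acbbbbbb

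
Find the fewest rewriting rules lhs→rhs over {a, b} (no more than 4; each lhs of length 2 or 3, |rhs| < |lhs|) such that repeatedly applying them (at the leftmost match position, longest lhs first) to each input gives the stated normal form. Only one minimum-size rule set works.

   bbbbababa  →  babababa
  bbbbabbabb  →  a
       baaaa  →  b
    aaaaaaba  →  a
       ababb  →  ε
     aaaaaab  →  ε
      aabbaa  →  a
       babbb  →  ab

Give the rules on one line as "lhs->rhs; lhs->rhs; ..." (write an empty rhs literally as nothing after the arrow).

  | bbbbababa => babababa
  | bbbbabbabb => bababbabb => babbaabb => bbaaabb => aaabb => babb => bba => a
  | baaaa => bbaa => aa => b
  | aaaaaaba => baaaaba => bbaaba => aaba => bba => a

aa->b; abb->ba; bb->; bbb->ba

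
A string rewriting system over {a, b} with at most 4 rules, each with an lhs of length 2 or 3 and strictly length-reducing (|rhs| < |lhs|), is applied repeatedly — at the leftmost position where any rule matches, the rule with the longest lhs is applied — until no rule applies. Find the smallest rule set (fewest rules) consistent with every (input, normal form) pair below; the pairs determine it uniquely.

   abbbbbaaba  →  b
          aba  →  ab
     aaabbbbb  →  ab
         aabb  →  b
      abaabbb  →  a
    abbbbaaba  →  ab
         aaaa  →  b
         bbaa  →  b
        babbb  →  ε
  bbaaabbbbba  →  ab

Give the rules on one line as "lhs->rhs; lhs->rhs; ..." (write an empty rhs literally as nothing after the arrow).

  | abbbbbaaba => abbbaaba => abaaba => ababa => abba => aa => b
  | aba => ab
  | aaabbbbb => abbbbb => abbb => ab
  | aabb => bbb => b

aa->b; aaa->a; ba->b; bb->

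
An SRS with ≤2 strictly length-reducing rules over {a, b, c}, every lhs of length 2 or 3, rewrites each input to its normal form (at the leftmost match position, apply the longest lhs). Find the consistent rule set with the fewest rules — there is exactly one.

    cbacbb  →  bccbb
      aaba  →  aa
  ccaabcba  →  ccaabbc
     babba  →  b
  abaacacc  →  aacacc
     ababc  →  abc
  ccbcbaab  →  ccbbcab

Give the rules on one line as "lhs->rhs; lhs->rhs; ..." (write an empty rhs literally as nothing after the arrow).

ba->; cba->bc

  | cbacbb => bccbb
  | aaba => aa
  | ccaabcba => ccaabbc
  | babba => bba => b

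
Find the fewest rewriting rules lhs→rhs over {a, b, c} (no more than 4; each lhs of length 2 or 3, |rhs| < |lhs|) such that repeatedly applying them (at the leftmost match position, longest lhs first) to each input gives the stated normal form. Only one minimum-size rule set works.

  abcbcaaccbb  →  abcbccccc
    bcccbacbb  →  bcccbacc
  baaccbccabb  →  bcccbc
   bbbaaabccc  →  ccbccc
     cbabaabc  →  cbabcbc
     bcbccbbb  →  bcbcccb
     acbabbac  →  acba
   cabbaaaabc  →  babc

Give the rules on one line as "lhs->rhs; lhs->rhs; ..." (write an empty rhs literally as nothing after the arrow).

  | abcbcaaccbb => abcbccccbb => abcbccccc
  | bcccbacbb => bcccbacc
  | baaccbccabb => bcccbccabb => bcccbccac => bcccbc
  | bbbaaabccc => cbaaabccc => cbbbccc => ccbccc

aa->c; aaa->b; bb->c; cac->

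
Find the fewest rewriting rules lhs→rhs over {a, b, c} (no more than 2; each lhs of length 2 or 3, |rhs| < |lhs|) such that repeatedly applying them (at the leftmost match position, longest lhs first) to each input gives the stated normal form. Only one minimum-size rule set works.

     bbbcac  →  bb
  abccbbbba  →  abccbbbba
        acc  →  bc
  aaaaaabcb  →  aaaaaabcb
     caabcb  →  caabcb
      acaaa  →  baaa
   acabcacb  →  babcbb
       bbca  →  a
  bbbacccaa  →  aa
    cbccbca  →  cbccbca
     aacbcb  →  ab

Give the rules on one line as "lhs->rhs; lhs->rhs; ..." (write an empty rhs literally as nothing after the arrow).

  | bbbcac => bac => bb
  | abccbbbba
  | acc => bc
  | aaaaaabcb

ac->b; bbc->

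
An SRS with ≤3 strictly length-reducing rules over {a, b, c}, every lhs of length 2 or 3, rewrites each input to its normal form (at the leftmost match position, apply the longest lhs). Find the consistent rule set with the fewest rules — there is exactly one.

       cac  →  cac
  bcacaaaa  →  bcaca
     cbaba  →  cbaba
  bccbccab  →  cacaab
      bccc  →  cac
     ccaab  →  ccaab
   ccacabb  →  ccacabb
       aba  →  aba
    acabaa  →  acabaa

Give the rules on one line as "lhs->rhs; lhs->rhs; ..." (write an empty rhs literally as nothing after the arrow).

aaa->; bcc->ca

  | cac
  | bcacaaaa => bcaca
  | cbaba
  | bccbccab => cabccab => cacaab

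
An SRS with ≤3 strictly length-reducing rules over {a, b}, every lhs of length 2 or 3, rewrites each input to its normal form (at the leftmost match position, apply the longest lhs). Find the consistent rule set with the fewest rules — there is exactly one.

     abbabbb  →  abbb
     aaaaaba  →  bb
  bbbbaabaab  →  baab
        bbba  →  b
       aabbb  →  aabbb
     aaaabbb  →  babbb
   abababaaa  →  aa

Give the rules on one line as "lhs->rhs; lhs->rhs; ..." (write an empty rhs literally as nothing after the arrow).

aaa->b; aba->aa; bba->

  | abbabbb => abbb
  | aaaaaba => baaba => baaa => bb
  | bbbbaabaab => bbabaab => baab
  | bbba => b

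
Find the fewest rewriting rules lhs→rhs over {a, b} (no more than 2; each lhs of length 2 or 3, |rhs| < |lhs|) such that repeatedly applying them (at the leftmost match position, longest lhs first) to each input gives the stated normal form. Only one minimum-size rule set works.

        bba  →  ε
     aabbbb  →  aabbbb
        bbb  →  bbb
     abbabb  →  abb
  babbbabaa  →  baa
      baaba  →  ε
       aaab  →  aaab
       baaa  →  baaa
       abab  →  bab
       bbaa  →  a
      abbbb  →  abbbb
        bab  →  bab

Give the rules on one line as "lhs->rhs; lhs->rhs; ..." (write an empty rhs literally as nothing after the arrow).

aba->ba; bba->

  | bba => ε
  | aabbbb
  | bbb
  | abbabb => abb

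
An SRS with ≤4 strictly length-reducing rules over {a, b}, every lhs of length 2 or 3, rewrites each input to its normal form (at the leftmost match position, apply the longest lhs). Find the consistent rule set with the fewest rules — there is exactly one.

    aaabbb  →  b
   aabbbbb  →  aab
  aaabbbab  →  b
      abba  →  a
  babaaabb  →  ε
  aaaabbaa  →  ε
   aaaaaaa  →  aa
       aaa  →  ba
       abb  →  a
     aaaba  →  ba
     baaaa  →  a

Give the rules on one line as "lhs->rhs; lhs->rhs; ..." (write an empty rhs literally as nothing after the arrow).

  | aaabbb => babbb => bbb => b
  | aabbbbb => aabbb => aab
  | aaabbbab => babbbab => bbbab => bab => b
  | abba => a

aaa->ba; bab->b; bb->; bba->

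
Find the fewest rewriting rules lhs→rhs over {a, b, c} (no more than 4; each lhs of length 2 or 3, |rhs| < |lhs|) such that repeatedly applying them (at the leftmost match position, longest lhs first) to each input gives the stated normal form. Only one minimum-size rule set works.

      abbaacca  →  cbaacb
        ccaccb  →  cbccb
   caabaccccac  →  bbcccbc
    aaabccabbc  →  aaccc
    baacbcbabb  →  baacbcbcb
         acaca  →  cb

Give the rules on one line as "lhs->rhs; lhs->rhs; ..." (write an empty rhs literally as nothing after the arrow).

ab->c; bbb->; ca->b

  | abbaacca => cbaacca => cbaacb
  | ccaccb => cbccb
  | caabaccccac => babaccccac => bcaccccac => bbccccac => bbcccbc
  | aaabccabbc => aacccabbc => aaccbbbc => aaccc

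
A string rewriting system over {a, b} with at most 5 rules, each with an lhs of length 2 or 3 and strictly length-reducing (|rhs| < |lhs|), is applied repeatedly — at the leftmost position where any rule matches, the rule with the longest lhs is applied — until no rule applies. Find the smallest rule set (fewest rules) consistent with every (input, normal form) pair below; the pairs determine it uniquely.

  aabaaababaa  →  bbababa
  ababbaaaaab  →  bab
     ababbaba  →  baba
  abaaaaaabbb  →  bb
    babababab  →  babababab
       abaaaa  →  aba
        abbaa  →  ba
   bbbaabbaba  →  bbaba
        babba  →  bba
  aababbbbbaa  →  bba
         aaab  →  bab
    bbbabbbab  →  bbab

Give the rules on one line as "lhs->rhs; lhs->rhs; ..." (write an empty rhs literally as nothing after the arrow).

  | aabaaababaa => bbaaababaa => bbaababaa => bbababaa => bbababa
  | ababbaaaaab => abbaaaaab => baaaaab => baaaab => baaab => baab => bab
  | ababbaba => abbaba => baba
  | abaaaaaabbb => abaaaaabbb => abaaaabbb => abaaabbb => abaabbb => ababbb => abbb => bb

aa->b; abb->b; baa->ba; bbb->bb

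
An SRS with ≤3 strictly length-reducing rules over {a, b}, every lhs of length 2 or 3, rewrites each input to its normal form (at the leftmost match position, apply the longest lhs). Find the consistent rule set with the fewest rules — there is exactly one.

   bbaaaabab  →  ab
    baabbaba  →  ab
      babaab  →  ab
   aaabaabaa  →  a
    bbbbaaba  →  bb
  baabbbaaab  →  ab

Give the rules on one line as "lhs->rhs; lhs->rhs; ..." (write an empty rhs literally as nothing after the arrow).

aa->a; ba->

  | bbaaaabab => baaabab => aabab => abab => ab
  | baabbaba => abbaba => abba => ab
  | babaab => baab => ab
  | aaabaabaa => aabaabaa => abaabaa => aabaa => abaa => aa => a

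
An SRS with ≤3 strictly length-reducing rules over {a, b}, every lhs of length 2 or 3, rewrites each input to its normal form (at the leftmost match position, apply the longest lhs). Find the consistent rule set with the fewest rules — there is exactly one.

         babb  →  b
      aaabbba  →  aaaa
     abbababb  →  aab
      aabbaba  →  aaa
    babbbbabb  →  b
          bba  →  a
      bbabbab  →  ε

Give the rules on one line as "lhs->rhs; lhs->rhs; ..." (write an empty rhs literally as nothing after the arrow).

  | babb => b
  | aaabbba => aaabba => aaaba => aaaa
  | abbababb => abababb => aabb => aab
  | aabbaba => aababa => aaa

ba->a; bab->; bb->b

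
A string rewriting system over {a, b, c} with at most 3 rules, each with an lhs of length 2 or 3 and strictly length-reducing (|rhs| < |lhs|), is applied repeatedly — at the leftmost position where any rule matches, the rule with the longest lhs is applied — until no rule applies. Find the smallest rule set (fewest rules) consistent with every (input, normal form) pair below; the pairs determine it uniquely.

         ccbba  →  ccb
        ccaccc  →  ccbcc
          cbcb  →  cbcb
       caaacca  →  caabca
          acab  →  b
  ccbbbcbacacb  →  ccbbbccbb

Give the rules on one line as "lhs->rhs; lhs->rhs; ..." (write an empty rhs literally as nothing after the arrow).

ac->b; ba->

  | ccbba => ccb
  | ccaccc => ccbcc
  | cbcb
  | caaacca => caabca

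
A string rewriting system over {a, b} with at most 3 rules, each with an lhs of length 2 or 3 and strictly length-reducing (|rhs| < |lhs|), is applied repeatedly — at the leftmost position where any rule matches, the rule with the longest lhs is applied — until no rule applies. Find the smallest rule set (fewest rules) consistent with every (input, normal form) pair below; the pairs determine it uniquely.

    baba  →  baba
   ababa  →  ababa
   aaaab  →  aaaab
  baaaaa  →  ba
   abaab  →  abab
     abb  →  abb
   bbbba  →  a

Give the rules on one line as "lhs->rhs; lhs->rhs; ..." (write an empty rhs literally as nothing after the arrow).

  | baba
  | ababa
  | aaaab
  | baaaaa => baaaa => baaa => baa => ba

baa->ba; bba->a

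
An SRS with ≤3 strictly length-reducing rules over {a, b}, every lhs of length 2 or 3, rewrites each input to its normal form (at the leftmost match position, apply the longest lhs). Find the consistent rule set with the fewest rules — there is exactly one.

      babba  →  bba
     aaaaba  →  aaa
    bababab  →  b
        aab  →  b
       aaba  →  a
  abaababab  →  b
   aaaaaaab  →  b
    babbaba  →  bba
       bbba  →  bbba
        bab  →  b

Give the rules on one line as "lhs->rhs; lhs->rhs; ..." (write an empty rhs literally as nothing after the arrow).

  | babba => bba
  | aaaaba => aaa
  | bababab => babab => bab => b
  | aab => ab => b

ab->b; aba->; bab->b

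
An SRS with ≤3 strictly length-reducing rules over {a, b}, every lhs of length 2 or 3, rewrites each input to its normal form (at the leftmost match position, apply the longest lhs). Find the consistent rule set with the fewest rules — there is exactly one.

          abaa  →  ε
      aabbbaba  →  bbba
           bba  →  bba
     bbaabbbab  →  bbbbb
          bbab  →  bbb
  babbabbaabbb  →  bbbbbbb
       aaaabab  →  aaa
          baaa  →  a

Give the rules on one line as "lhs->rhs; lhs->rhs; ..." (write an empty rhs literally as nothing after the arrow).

aab->a; ab->b; baa->

  | abaa => baa => ε
  | aabbbaba => abbaba => bbaba => bbba
  | bba
  | bbaabbbab => bbbbab => bbbbb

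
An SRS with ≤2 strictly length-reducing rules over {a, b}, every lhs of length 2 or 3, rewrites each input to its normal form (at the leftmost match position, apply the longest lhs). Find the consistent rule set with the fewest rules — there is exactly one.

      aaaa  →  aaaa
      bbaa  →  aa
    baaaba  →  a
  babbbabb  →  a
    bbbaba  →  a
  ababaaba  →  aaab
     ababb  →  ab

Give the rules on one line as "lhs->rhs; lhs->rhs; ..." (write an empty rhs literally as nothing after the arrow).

ba->b; bb->

  | aaaa
  | bbaa => aa
  | baaaba => baaba => baba => bba => a
  | babbbabb => bbbbabb => bbabb => abb => a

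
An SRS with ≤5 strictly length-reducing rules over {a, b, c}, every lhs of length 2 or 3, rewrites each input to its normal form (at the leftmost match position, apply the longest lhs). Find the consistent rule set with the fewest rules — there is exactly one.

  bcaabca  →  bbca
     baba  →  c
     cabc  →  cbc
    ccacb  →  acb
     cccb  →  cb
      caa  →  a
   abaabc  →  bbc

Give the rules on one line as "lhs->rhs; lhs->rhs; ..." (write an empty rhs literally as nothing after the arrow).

ab->b; bba->c; caa->a; cc->

  | bcaabca => babca => bbca
  | baba => bba => c
  | cabc => cbc
  | ccacb => acb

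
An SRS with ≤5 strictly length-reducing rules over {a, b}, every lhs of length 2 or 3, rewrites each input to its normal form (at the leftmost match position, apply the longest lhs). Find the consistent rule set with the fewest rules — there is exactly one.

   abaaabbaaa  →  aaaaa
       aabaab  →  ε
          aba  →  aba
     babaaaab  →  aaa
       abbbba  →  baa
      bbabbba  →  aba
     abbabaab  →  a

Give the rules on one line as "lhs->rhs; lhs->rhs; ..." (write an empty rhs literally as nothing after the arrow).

aab->; abb->b; bab->a; bbb->ba

  | abaaabbaaa => ababaaa => aaaaa
  | aabaab => aab => ε
  | aba
  | babaaaab => aaaaab => aaa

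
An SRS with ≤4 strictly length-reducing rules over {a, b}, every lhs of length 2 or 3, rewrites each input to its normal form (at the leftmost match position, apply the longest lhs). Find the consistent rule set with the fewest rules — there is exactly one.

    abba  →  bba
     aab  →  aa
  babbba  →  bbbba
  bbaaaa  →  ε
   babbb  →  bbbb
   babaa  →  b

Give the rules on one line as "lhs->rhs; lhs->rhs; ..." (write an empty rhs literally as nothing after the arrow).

  | abba => bba
  | aab => aa
  | babbba => bbbba
  | bbaaaa => baa => ε

aab->aa; ab->b; baa->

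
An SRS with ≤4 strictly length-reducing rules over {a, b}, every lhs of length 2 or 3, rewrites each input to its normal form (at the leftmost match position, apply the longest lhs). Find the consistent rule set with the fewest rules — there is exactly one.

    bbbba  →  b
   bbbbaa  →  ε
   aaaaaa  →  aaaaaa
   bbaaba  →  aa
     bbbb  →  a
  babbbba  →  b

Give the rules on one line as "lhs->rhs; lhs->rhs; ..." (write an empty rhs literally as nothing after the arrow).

  | bbbba => abba => aba => b
  | bbbbaa => abbaa => abaa => ba => ε
  | aaaaaa
  | bbaaba => aaaba => aab => aa

ab->a; aba->b; ba->; bb->a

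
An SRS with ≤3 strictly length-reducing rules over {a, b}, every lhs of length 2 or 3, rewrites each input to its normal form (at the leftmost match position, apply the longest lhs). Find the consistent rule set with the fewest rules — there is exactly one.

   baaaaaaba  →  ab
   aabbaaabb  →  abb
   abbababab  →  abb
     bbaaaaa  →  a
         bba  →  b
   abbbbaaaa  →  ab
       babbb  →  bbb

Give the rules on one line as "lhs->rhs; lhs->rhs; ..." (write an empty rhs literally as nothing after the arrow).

aa->; aba->ab; ba->

  | baaaaaaba => aaaaaba => aaaba => aba => ab
  | aabbaaabb => bbaaabb => baabb => abb
  | abbababab => abbabab => abbab => abb
  | bbaaaaa => baaaa => aaa => a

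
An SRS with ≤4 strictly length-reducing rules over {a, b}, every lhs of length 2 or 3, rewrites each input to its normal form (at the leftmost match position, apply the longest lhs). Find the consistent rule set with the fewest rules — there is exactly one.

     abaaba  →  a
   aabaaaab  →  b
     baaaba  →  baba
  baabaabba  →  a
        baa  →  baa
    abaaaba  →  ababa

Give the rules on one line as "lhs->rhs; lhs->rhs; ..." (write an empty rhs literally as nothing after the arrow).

aab->b; bb->b; bba->

  | abaaba => abba => a
  | aabaaaab => baaaab => baab => bb => b
  | baaaba => baba
  | baabaabba => bbaabba => abba => a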